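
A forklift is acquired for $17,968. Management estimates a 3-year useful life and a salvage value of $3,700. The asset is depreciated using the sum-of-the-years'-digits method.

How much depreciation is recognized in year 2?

$4,756

Depreciable base = $17,968 − $3,700 = $14,268.
Sum of the years' digits = 3+2+1 = 6.
Year 1: $14,268 × 3/6 = $7,134. Book value $10,834.
Year 2: $14,268 × 2/6 = $4,756. Book value $6,078.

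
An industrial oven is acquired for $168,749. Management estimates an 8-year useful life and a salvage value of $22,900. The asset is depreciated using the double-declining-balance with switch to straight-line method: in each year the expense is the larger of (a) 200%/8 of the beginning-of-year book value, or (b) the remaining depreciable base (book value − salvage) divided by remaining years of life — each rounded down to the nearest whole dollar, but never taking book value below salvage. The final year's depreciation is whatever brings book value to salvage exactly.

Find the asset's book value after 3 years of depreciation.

$71,192

Depreciable base = $168,749 − $22,900 = $145,849.
Year 1: DB = ⌊$168,749 × 200%/8⌋ = $42,187; SL = ⌊$145,849/8⌋ = $18,231 → take DB $42,187. Book value $126,562.
Year 2: DB = ⌊$126,562 × 200%/8⌋ = $31,640; SL = ⌊$103,662/7⌋ = $14,808 → take DB $31,640. Book value $94,922.
Year 3: DB = ⌊$94,922 × 200%/8⌋ = $23,730; SL = ⌊$72,022/6⌋ = $12,003 → take DB $23,730. Book value $71,192.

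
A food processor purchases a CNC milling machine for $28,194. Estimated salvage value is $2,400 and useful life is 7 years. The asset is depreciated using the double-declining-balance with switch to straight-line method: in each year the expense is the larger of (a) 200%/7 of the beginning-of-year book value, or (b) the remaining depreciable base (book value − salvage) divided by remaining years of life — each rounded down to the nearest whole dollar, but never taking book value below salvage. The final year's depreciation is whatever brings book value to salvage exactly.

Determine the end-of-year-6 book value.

$3,745

Depreciable base = $28,194 − $2,400 = $25,794.
Year 1: DB = ⌊$28,194 × 200%/7⌋ = $8,055; SL = ⌊$25,794/7⌋ = $3,684 → take DB $8,055. Book value $20,139.
Year 2: DB = ⌊$20,139 × 200%/7⌋ = $5,754; SL = ⌊$17,739/6⌋ = $2,956 → take DB $5,754. Book value $14,385.
Year 3: DB = ⌊$14,385 × 200%/7⌋ = $4,110; SL = ⌊$11,985/5⌋ = $2,397 → take DB $4,110. Book value $10,275.
Year 4: DB = ⌊$10,275 × 200%/7⌋ = $2,935; SL = ⌊$7,875/4⌋ = $1,968 → take DB $2,935. Book value $7,340.
Year 5: DB = ⌊$7,340 × 200%/7⌋ = $2,097; SL = ⌊$4,940/3⌋ = $1,646 → take DB $2,097. Book value $5,243.
Year 6: DB = ⌊$5,243 × 200%/7⌋ = $1,498; SL = ⌊$2,843/2⌋ = $1,421 → take DB $1,498. Book value $3,745.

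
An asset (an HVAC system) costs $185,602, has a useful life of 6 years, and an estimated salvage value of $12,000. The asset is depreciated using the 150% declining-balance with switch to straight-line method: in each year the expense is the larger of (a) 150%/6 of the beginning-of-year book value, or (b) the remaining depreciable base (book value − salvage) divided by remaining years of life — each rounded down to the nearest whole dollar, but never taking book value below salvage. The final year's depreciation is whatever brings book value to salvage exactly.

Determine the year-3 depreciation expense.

$26,100

Depreciable base = $185,602 − $12,000 = $173,602.
Year 1: DB = ⌊$185,602 × 150%/6⌋ = $46,400; SL = ⌊$173,602/6⌋ = $28,933 → take DB $46,400. Book value $139,202.
Year 2: DB = ⌊$139,202 × 150%/6⌋ = $34,800; SL = ⌊$127,202/5⌋ = $25,440 → take DB $34,800. Book value $104,402.
Year 3: DB = ⌊$104,402 × 150%/6⌋ = $26,100; SL = ⌊$92,402/4⌋ = $23,100 → take DB $26,100. Book value $78,302.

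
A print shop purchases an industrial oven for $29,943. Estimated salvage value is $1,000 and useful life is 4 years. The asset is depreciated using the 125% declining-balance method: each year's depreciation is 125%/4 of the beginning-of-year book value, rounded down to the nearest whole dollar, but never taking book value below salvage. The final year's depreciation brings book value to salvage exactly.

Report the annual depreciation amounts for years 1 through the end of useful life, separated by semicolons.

Depreciable base = $29,943 − $1,000 = $28,943.
Year 1: ⌊$29,943 × 125%/4⌋ = $9,357. Book value $20,586.
Year 2: ⌊$20,586 × 125%/4⌋ = $6,433. Book value $14,153.
Year 3: ⌊$14,153 × 125%/4⌋ = $4,422. Book value $9,731.
Year 4 (final): $9,731 − $1,000 = $8,731. Book value $1,000.

$9,357; $6,433; $4,422; $8,731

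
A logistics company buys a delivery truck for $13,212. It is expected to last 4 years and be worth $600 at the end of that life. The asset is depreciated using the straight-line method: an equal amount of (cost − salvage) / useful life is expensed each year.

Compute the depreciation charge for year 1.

Depreciable base = $13,212 − $600 = $12,612.
Annual expense = $12,612 / 4 = $3,153.

$3,153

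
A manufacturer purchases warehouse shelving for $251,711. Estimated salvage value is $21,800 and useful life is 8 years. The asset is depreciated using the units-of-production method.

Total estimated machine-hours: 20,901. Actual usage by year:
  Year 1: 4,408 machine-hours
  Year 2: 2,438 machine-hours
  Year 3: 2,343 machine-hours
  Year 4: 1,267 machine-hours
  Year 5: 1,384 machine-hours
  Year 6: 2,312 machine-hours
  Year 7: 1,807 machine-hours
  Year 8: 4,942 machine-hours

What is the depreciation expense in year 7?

Depreciable base = $251,711 − $21,800 = $229,911.
Rate = $229,911 / 20,901 machine-hours = $11 per machine-hour.
Year 1: 4,408 × $11 = $48,488. Book value $203,223.
Year 2: 2,438 × $11 = $26,818. Book value $176,405.
Year 3: 2,343 × $11 = $25,773. Book value $150,632.
Year 4: 1,267 × $11 = $13,937. Book value $136,695.
Year 5: 1,384 × $11 = $15,224. Book value $121,471.
Year 6: 2,312 × $11 = $25,432. Book value $96,039.
Year 7: 1,807 × $11 = $19,877. Book value $76,162.

$19,877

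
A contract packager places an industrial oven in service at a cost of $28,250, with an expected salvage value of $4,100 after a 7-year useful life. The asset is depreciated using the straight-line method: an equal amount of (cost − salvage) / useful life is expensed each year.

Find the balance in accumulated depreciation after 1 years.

Depreciable base = $28,250 − $4,100 = $24,150.
Annual expense = $24,150 / 7 = $3,450.
End of year 1: book value $24,800.
Accumulated through year 1 = $28,250 − $24,800 = $3,450.

$3,450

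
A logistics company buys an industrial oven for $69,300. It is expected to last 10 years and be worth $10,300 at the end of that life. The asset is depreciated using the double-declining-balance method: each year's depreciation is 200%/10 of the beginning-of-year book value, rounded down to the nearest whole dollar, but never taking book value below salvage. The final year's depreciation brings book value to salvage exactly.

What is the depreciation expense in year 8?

Depreciable base = $69,300 − $10,300 = $59,000.
Year 1: ⌊$69,300 × 200%/10⌋ = $13,860. Book value $55,440.
Year 2: ⌊$55,440 × 200%/10⌋ = $11,088. Book value $44,352.
Year 3: ⌊$44,352 × 200%/10⌋ = $8,870. Book value $35,482.
Year 4: ⌊$35,482 × 200%/10⌋ = $7,096. Book value $28,386.
Year 5: ⌊$28,386 × 200%/10⌋ = $5,677. Book value $22,709.
Year 6: ⌊$22,709 × 200%/10⌋ = $4,541. Book value $18,168.
Year 7: ⌊$18,168 × 200%/10⌋ = $3,633. Book value $14,535.
Year 8: ⌊$14,535 × 200%/10⌋ = $2,907. Book value $11,628.

$2,907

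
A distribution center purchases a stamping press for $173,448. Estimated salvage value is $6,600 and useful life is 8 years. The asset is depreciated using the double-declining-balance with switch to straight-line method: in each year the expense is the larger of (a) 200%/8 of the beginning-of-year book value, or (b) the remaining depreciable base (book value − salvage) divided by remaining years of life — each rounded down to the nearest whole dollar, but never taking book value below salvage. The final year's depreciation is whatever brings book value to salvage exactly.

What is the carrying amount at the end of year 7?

Depreciable base = $173,448 − $6,600 = $166,848.
Year 1: DB = ⌊$173,448 × 200%/8⌋ = $43,362; SL = ⌊$166,848/8⌋ = $20,856 → take DB $43,362. Book value $130,086.
Year 2: DB = ⌊$130,086 × 200%/8⌋ = $32,521; SL = ⌊$123,486/7⌋ = $17,640 → take DB $32,521. Book value $97,565.
Year 3: DB = ⌊$97,565 × 200%/8⌋ = $24,391; SL = ⌊$90,965/6⌋ = $15,160 → take DB $24,391. Book value $73,174.
Year 4: DB = ⌊$73,174 × 200%/8⌋ = $18,293; SL = ⌊$66,574/5⌋ = $13,314 → take DB $18,293. Book value $54,881.
Year 5: DB = ⌊$54,881 × 200%/8⌋ = $13,720; SL = ⌊$48,281/4⌋ = $12,070 → take DB $13,720. Book value $41,161.
Year 6: DB = ⌊$41,161 × 200%/8⌋ = $10,290; SL = ⌊$34,561/3⌋ = $11,520 → take SL $11,520. Book value $29,641.
Year 7: DB = ⌊$29,641 × 200%/8⌋ = $7,410; SL = ⌊$23,041/2⌋ = $11,520 → take SL $11,520. Book value $18,121.

$18,121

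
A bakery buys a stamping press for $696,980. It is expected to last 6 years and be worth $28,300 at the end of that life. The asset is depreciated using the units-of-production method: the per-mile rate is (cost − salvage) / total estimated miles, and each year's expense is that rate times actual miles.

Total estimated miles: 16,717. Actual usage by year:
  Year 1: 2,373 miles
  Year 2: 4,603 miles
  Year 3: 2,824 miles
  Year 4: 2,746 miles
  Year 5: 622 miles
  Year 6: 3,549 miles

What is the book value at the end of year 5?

$170,260

Depreciable base = $696,980 − $28,300 = $668,680.
Rate = $668,680 / 16,717 miles = $40 per mile.
Year 1: 2,373 × $40 = $94,920. Book value $602,060.
Year 2: 4,603 × $40 = $184,120. Book value $417,940.
Year 3: 2,824 × $40 = $112,960. Book value $304,980.
Year 4: 2,746 × $40 = $109,840. Book value $195,140.
Year 5: 622 × $40 = $24,880. Book value $170,260.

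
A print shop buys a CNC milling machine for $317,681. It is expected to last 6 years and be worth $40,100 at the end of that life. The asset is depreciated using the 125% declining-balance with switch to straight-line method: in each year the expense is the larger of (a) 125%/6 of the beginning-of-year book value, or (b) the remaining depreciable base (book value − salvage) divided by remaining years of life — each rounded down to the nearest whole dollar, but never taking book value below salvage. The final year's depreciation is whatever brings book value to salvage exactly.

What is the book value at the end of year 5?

Depreciable base = $317,681 − $40,100 = $277,581.
Year 1: DB = ⌊$317,681 × 125%/6⌋ = $66,183; SL = ⌊$277,581/6⌋ = $46,263 → take DB $66,183. Book value $251,498.
Year 2: DB = ⌊$251,498 × 125%/6⌋ = $52,395; SL = ⌊$211,398/5⌋ = $42,279 → take DB $52,395. Book value $199,103.
Year 3: DB = ⌊$199,103 × 125%/6⌋ = $41,479; SL = ⌊$159,003/4⌋ = $39,750 → take DB $41,479. Book value $157,624.
Year 4: DB = ⌊$157,624 × 125%/6⌋ = $32,838; SL = ⌊$117,524/3⌋ = $39,174 → take SL $39,174. Book value $118,450.
Year 5: DB = ⌊$118,450 × 125%/6⌋ = $24,677; SL = ⌊$78,350/2⌋ = $39,175 → take SL $39,175. Book value $79,275.

$79,275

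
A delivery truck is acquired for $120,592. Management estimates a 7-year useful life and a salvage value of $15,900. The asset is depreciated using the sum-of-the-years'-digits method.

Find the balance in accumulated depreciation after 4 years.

Depreciable base = $120,592 − $15,900 = $104,692.
Sum of the years' digits = 7+6+5+4+3+2+1 = 28.
Year 1: $104,692 × 7/28 = $26,173. Book value $94,419.
Year 2: $104,692 × 6/28 = $22,434. Book value $71,985.
Year 3: $104,692 × 5/28 = $18,695. Book value $53,290.
Year 4: $104,692 × 4/28 = $14,956. Book value $38,334.
Accumulated through year 4 = $120,592 − $38,334 = $82,258.

$82,258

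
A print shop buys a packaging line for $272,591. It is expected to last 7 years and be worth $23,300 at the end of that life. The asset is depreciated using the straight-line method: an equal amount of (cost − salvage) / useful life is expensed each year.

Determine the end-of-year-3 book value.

$165,752

Depreciable base = $272,591 − $23,300 = $249,291.
Annual expense = $249,291 / 7 = $35,613.
End of year 1: book value $236,978.
End of year 2: book value $201,365.
End of year 3: book value $165,752.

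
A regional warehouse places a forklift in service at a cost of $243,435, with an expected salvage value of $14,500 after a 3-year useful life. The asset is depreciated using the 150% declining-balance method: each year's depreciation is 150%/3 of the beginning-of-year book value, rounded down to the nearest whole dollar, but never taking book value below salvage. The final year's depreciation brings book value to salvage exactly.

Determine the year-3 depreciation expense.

$46,359

Depreciable base = $243,435 − $14,500 = $228,935.
Year 1: ⌊$243,435 × 150%/3⌋ = $121,717. Book value $121,718.
Year 2: ⌊$121,718 × 150%/3⌋ = $60,859. Book value $60,859.
Year 3 (final): $60,859 − $14,500 = $46,359. Book value $14,500.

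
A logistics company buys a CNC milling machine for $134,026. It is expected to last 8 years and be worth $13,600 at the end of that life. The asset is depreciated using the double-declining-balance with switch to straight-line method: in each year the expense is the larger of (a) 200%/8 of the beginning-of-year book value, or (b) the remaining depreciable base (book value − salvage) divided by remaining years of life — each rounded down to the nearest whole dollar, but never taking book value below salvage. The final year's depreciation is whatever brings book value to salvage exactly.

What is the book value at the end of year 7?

Depreciable base = $134,026 − $13,600 = $120,426.
Year 1: DB = ⌊$134,026 × 200%/8⌋ = $33,506; SL = ⌊$120,426/8⌋ = $15,053 → take DB $33,506. Book value $100,520.
Year 2: DB = ⌊$100,520 × 200%/8⌋ = $25,130; SL = ⌊$86,920/7⌋ = $12,417 → take DB $25,130. Book value $75,390.
Year 3: DB = ⌊$75,390 × 200%/8⌋ = $18,847; SL = ⌊$61,790/6⌋ = $10,298 → take DB $18,847. Book value $56,543.
Year 4: DB = ⌊$56,543 × 200%/8⌋ = $14,135; SL = ⌊$42,943/5⌋ = $8,588 → take DB $14,135. Book value $42,408.
Year 5: DB = ⌊$42,408 × 200%/8⌋ = $10,602; SL = ⌊$28,808/4⌋ = $7,202 → take DB $10,602. Book value $31,806.
Year 6: DB = ⌊$31,806 × 200%/8⌋ = $7,951; SL = ⌊$18,206/3⌋ = $6,068 → take DB $7,951. Book value $23,855.
Year 7: DB = ⌊$23,855 × 200%/8⌋ = $5,963; SL = ⌊$10,255/2⌋ = $5,127 → take DB $5,963. Book value $17,892.

$17,892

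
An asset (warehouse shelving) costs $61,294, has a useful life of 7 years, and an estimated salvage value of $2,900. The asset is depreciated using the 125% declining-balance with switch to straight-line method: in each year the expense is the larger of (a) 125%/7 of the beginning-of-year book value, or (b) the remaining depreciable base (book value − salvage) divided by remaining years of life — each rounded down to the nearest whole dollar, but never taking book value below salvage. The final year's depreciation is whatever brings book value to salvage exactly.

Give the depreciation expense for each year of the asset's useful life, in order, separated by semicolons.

Depreciable base = $61,294 − $2,900 = $58,394.
Year 1: DB = ⌊$61,294 × 125%/7⌋ = $10,945; SL = ⌊$58,394/7⌋ = $8,342 → take DB $10,945. Book value $50,349.
Year 2: DB = ⌊$50,349 × 125%/7⌋ = $8,990; SL = ⌊$47,449/6⌋ = $7,908 → take DB $8,990. Book value $41,359.
Year 3: DB = ⌊$41,359 × 125%/7⌋ = $7,385; SL = ⌊$38,459/5⌋ = $7,691 → take SL $7,691. Book value $33,668.
Year 4: DB = ⌊$33,668 × 125%/7⌋ = $6,012; SL = ⌊$30,768/4⌋ = $7,692 → take SL $7,692. Book value $25,976.
Year 5: DB = ⌊$25,976 × 125%/7⌋ = $4,638; SL = ⌊$23,076/3⌋ = $7,692 → take SL $7,692. Book value $18,284.
Year 6: DB = ⌊$18,284 × 125%/7⌋ = $3,265; SL = ⌊$15,384/2⌋ = $7,692 → take SL $7,692. Book value $10,592.
Year 7 (final): $10,592 − $2,900 = $7,692. Book value $2,900.

$10,945; $8,990; $7,691; $7,692; $7,692; $7,692; $7,692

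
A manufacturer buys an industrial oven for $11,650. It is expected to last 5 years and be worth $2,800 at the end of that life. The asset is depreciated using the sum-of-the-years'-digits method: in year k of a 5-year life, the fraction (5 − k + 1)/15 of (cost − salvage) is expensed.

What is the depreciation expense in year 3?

Depreciable base = $11,650 − $2,800 = $8,850.
Sum of the years' digits = 5+4+3+2+1 = 15.
Year 1: $8,850 × 5/15 = $2,950. Book value $8,700.
Year 2: $8,850 × 4/15 = $2,360. Book value $6,340.
Year 3: $8,850 × 3/15 = $1,770. Book value $4,570.

$1,770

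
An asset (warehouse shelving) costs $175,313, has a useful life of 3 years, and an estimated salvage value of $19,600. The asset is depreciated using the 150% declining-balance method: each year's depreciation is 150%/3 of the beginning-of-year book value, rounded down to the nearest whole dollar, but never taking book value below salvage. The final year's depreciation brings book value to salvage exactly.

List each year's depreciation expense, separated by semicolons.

$87,656; $43,828; $24,229

Depreciable base = $175,313 − $19,600 = $155,713.
Year 1: ⌊$175,313 × 150%/3⌋ = $87,656. Book value $87,657.
Year 2: ⌊$87,657 × 150%/3⌋ = $43,828. Book value $43,829.
Year 3 (final): $43,829 − $19,600 = $24,229. Book value $19,600.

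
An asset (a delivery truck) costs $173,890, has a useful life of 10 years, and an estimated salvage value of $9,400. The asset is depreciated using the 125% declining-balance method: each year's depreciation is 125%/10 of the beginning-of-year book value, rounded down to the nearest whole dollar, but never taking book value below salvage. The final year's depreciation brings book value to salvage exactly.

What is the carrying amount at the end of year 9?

$52,283

Depreciable base = $173,890 − $9,400 = $164,490.
Year 1: ⌊$173,890 × 125%/10⌋ = $21,736. Book value $152,154.
Year 2: ⌊$152,154 × 125%/10⌋ = $19,019. Book value $133,135.
Year 3: ⌊$133,135 × 125%/10⌋ = $16,641. Book value $116,494.
Year 4: ⌊$116,494 × 125%/10⌋ = $14,561. Book value $101,933.
Year 5: ⌊$101,933 × 125%/10⌋ = $12,741. Book value $89,192.
Year 6: ⌊$89,192 × 125%/10⌋ = $11,149. Book value $78,043.
Year 7: ⌊$78,043 × 125%/10⌋ = $9,755. Book value $68,288.
Year 8: ⌊$68,288 × 125%/10⌋ = $8,536. Book value $59,752.
Year 9: ⌊$59,752 × 125%/10⌋ = $7,469. Book value $52,283.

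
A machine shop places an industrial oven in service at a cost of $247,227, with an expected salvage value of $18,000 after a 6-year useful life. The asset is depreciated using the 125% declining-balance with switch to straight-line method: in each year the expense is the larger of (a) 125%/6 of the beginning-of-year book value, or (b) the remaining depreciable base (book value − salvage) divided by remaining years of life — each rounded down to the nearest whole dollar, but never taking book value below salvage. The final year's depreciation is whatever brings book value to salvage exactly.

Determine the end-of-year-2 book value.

Depreciable base = $247,227 − $18,000 = $229,227.
Year 1: DB = ⌊$247,227 × 125%/6⌋ = $51,505; SL = ⌊$229,227/6⌋ = $38,204 → take DB $51,505. Book value $195,722.
Year 2: DB = ⌊$195,722 × 125%/6⌋ = $40,775; SL = ⌊$177,722/5⌋ = $35,544 → take DB $40,775. Book value $154,947.

$154,947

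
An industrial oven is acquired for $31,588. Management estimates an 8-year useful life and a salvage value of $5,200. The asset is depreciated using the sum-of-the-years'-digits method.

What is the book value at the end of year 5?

$9,598

Depreciable base = $31,588 − $5,200 = $26,388.
Sum of the years' digits = 8+7+6+5+4+3+2+1 = 36.
Year 1: $26,388 × 8/36 = $5,864. Book value $25,724.
Year 2: $26,388 × 7/36 = $5,131. Book value $20,593.
Year 3: $26,388 × 6/36 = $4,398. Book value $16,195.
Year 4: $26,388 × 5/36 = $3,665. Book value $12,530.
Year 5: $26,388 × 4/36 = $2,932. Book value $9,598.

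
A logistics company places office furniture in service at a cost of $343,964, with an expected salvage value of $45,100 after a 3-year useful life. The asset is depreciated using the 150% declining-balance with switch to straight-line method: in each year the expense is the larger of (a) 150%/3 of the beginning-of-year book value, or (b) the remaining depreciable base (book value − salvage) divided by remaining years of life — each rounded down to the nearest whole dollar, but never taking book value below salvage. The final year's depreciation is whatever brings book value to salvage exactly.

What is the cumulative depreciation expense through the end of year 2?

Depreciable base = $343,964 − $45,100 = $298,864.
Year 1: DB = ⌊$343,964 × 150%/3⌋ = $171,982; SL = ⌊$298,864/3⌋ = $99,621 → take DB $171,982. Book value $171,982.
Year 2: DB = ⌊$171,982 × 150%/3⌋ = $85,991; SL = ⌊$126,882/2⌋ = $63,441 → take DB $85,991. Book value $85,991.
Accumulated through year 2 = $343,964 − $85,991 = $257,973.

$257,973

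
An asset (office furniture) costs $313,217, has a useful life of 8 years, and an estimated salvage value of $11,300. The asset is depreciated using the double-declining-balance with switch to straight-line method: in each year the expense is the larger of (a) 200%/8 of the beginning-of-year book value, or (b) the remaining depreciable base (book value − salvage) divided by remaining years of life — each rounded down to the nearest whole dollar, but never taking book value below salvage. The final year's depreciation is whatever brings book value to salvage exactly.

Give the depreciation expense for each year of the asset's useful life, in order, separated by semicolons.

Depreciable base = $313,217 − $11,300 = $301,917.
Year 1: DB = ⌊$313,217 × 200%/8⌋ = $78,304; SL = ⌊$301,917/8⌋ = $37,739 → take DB $78,304. Book value $234,913.
Year 2: DB = ⌊$234,913 × 200%/8⌋ = $58,728; SL = ⌊$223,613/7⌋ = $31,944 → take DB $58,728. Book value $176,185.
Year 3: DB = ⌊$176,185 × 200%/8⌋ = $44,046; SL = ⌊$164,885/6⌋ = $27,480 → take DB $44,046. Book value $132,139.
Year 4: DB = ⌊$132,139 × 200%/8⌋ = $33,034; SL = ⌊$120,839/5⌋ = $24,167 → take DB $33,034. Book value $99,105.
Year 5: DB = ⌊$99,105 × 200%/8⌋ = $24,776; SL = ⌊$87,805/4⌋ = $21,951 → take DB $24,776. Book value $74,329.
Year 6: DB = ⌊$74,329 × 200%/8⌋ = $18,582; SL = ⌊$63,029/3⌋ = $21,009 → take SL $21,009. Book value $53,320.
Year 7: DB = ⌊$53,320 × 200%/8⌋ = $13,330; SL = ⌊$42,020/2⌋ = $21,010 → take SL $21,010. Book value $32,310.
Year 8 (final): $32,310 − $11,300 = $21,010. Book value $11,300.

$78,304; $58,728; $44,046; $33,034; $24,776; $21,009; $21,010; $21,010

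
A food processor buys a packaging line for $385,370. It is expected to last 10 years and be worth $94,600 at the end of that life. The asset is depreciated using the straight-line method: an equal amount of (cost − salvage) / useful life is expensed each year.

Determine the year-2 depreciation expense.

Depreciable base = $385,370 − $94,600 = $290,770.
Annual expense = $290,770 / 10 = $29,077.

$29,077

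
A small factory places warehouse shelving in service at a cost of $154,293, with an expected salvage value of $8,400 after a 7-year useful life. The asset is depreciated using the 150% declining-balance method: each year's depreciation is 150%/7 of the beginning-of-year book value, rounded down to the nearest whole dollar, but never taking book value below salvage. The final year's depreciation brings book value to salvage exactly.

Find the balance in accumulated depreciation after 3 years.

$79,451

Depreciable base = $154,293 − $8,400 = $145,893.
Year 1: ⌊$154,293 × 150%/7⌋ = $33,062. Book value $121,231.
Year 2: ⌊$121,231 × 150%/7⌋ = $25,978. Book value $95,253.
Year 3: ⌊$95,253 × 150%/7⌋ = $20,411. Book value $74,842.
Accumulated through year 3 = $154,293 − $74,842 = $79,451.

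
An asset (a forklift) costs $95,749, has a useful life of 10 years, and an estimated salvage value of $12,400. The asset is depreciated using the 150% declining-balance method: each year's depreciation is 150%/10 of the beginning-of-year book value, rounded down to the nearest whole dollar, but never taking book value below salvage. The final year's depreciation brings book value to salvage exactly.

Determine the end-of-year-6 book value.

$36,114

Depreciable base = $95,749 − $12,400 = $83,349.
Year 1: ⌊$95,749 × 150%/10⌋ = $14,362. Book value $81,387.
Year 2: ⌊$81,387 × 150%/10⌋ = $12,208. Book value $69,179.
Year 3: ⌊$69,179 × 150%/10⌋ = $10,376. Book value $58,803.
Year 4: ⌊$58,803 × 150%/10⌋ = $8,820. Book value $49,983.
Year 5: ⌊$49,983 × 150%/10⌋ = $7,497. Book value $42,486.
Year 6: ⌊$42,486 × 150%/10⌋ = $6,372. Book value $36,114.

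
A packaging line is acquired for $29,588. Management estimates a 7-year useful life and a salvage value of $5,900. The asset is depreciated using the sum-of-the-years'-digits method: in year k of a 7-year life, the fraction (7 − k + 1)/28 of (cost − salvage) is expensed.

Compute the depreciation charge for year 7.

$846

Depreciable base = $29,588 − $5,900 = $23,688.
Sum of the years' digits = 7+6+5+4+3+2+1 = 28.
Year 1: $23,688 × 7/28 = $5,922. Book value $23,666.
Year 2: $23,688 × 6/28 = $5,076. Book value $18,590.
Year 3: $23,688 × 5/28 = $4,230. Book value $14,360.
Year 4: $23,688 × 4/28 = $3,384. Book value $10,976.
Year 5: $23,688 × 3/28 = $2,538. Book value $8,438.
Year 6: $23,688 × 2/28 = $1,692. Book value $6,746.
Year 7: $23,688 × 1/28 = $846. Book value $5,900.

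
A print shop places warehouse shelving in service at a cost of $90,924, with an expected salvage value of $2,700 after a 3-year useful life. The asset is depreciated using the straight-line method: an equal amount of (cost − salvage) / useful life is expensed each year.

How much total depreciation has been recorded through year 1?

$29,408

Depreciable base = $90,924 − $2,700 = $88,224.
Annual expense = $88,224 / 3 = $29,408.
End of year 1: book value $61,516.
Accumulated through year 1 = $90,924 − $61,516 = $29,408.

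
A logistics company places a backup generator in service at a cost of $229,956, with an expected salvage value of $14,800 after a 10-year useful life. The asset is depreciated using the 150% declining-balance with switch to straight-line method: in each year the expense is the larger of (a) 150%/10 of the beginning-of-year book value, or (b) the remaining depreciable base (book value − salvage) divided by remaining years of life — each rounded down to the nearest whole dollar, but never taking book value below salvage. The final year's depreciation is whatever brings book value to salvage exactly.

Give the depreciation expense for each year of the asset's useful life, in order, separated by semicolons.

Depreciable base = $229,956 − $14,800 = $215,156.
Year 1: DB = ⌊$229,956 × 150%/10⌋ = $34,493; SL = ⌊$215,156/10⌋ = $21,515 → take DB $34,493. Book value $195,463.
Year 2: DB = ⌊$195,463 × 150%/10⌋ = $29,319; SL = ⌊$180,663/9⌋ = $20,073 → take DB $29,319. Book value $166,144.
Year 3: DB = ⌊$166,144 × 150%/10⌋ = $24,921; SL = ⌊$151,344/8⌋ = $18,918 → take DB $24,921. Book value $141,223.
Year 4: DB = ⌊$141,223 × 150%/10⌋ = $21,183; SL = ⌊$126,423/7⌋ = $18,060 → take DB $21,183. Book value $120,040.
Year 5: DB = ⌊$120,040 × 150%/10⌋ = $18,006; SL = ⌊$105,240/6⌋ = $17,540 → take DB $18,006. Book value $102,034.
Year 6: DB = ⌊$102,034 × 150%/10⌋ = $15,305; SL = ⌊$87,234/5⌋ = $17,446 → take SL $17,446. Book value $84,588.
Year 7: DB = ⌊$84,588 × 150%/10⌋ = $12,688; SL = ⌊$69,788/4⌋ = $17,447 → take SL $17,447. Book value $67,141.
Year 8: DB = ⌊$67,141 × 150%/10⌋ = $10,071; SL = ⌊$52,341/3⌋ = $17,447 → take SL $17,447. Book value $49,694.
Year 9: DB = ⌊$49,694 × 150%/10⌋ = $7,454; SL = ⌊$34,894/2⌋ = $17,447 → take SL $17,447. Book value $32,247.
Year 10 (final): $32,247 − $14,800 = $17,447. Book value $14,800.

$34,493; $29,319; $24,921; $21,183; $18,006; $17,446; $17,447; $17,447; $17,447; $17,447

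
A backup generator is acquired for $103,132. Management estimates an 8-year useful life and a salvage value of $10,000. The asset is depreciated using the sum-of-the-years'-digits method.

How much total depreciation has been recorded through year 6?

Depreciable base = $103,132 − $10,000 = $93,132.
Sum of the years' digits = 8+7+6+5+4+3+2+1 = 36.
Year 1: $93,132 × 8/36 = $20,696. Book value $82,436.
Year 2: $93,132 × 7/36 = $18,109. Book value $64,327.
Year 3: $93,132 × 6/36 = $15,522. Book value $48,805.
Year 4: $93,132 × 5/36 = $12,935. Book value $35,870.
Year 5: $93,132 × 4/36 = $10,348. Book value $25,522.
Year 6: $93,132 × 3/36 = $7,761. Book value $17,761.
Accumulated through year 6 = $103,132 − $17,761 = $85,371.

$85,371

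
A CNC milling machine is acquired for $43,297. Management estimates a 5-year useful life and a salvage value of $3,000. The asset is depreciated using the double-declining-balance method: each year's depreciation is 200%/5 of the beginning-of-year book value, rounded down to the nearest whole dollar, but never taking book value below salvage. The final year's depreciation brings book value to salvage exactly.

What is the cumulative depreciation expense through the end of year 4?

Depreciable base = $43,297 − $3,000 = $40,297.
Year 1: ⌊$43,297 × 200%/5⌋ = $17,318. Book value $25,979.
Year 2: ⌊$25,979 × 200%/5⌋ = $10,391. Book value $15,588.
Year 3: ⌊$15,588 × 200%/5⌋ = $6,235. Book value $9,353.
Year 4: ⌊$9,353 × 200%/5⌋ = $3,741. Book value $5,612.
Accumulated through year 4 = $43,297 − $5,612 = $37,685.

$37,685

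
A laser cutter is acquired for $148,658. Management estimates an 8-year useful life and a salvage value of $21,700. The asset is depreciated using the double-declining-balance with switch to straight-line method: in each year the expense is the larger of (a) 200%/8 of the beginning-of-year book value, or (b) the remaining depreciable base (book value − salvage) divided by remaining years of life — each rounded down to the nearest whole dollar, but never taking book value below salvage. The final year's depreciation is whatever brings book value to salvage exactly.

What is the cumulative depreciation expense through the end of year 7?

$126,958

Depreciable base = $148,658 − $21,700 = $126,958.
Year 1: DB = ⌊$148,658 × 200%/8⌋ = $37,164; SL = ⌊$126,958/8⌋ = $15,869 → take DB $37,164. Book value $111,494.
Year 2: DB = ⌊$111,494 × 200%/8⌋ = $27,873; SL = ⌊$89,794/7⌋ = $12,827 → take DB $27,873. Book value $83,621.
Year 3: DB = ⌊$83,621 × 200%/8⌋ = $20,905; SL = ⌊$61,921/6⌋ = $10,320 → take DB $20,905. Book value $62,716.
Year 4: DB = ⌊$62,716 × 200%/8⌋ = $15,679; SL = ⌊$41,016/5⌋ = $8,203 → take DB $15,679. Book value $47,037.
Year 5: DB = ⌊$47,037 × 200%/8⌋ = $11,759; SL = ⌊$25,337/4⌋ = $6,334 → take DB $11,759. Book value $35,278.
Year 6: DB = ⌊$35,278 × 200%/8⌋ = $8,819; SL = ⌊$13,578/3⌋ = $4,526 → take DB $8,819. Book value $26,459.
Year 7: DB = ⌊$26,459 × 200%/8⌋ = $6,614; SL = ⌊$4,759/2⌋ = $2,379 → take DB $6,614, capped at $4,759. Book value $21,700.
Accumulated through year 7 = $148,658 − $21,700 = $126,958.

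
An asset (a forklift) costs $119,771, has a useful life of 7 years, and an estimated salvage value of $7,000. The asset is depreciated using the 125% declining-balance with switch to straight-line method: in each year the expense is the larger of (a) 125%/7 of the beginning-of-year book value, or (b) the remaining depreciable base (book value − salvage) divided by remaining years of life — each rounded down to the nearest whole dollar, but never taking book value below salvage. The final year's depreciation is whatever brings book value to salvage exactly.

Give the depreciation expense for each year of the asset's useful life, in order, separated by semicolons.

$21,387; $17,568; $14,763; $14,763; $14,763; $14,763; $14,764

Depreciable base = $119,771 − $7,000 = $112,771.
Year 1: DB = ⌊$119,771 × 125%/7⌋ = $21,387; SL = ⌊$112,771/7⌋ = $16,110 → take DB $21,387. Book value $98,384.
Year 2: DB = ⌊$98,384 × 125%/7⌋ = $17,568; SL = ⌊$91,384/6⌋ = $15,230 → take DB $17,568. Book value $80,816.
Year 3: DB = ⌊$80,816 × 125%/7⌋ = $14,431; SL = ⌊$73,816/5⌋ = $14,763 → take SL $14,763. Book value $66,053.
Year 4: DB = ⌊$66,053 × 125%/7⌋ = $11,795; SL = ⌊$59,053/4⌋ = $14,763 → take SL $14,763. Book value $51,290.
Year 5: DB = ⌊$51,290 × 125%/7⌋ = $9,158; SL = ⌊$44,290/3⌋ = $14,763 → take SL $14,763. Book value $36,527.
Year 6: DB = ⌊$36,527 × 125%/7⌋ = $6,522; SL = ⌊$29,527/2⌋ = $14,763 → take SL $14,763. Book value $21,764.
Year 7 (final): $21,764 − $7,000 = $14,764. Book value $7,000.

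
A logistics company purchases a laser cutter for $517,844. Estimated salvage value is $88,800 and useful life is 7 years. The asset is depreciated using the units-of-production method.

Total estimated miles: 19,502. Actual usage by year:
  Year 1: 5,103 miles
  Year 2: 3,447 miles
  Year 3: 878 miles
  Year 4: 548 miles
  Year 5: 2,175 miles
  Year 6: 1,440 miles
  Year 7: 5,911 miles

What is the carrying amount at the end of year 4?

$298,372

Depreciable base = $517,844 − $88,800 = $429,044.
Rate = $429,044 / 19,502 miles = $22 per mile.
Year 1: 5,103 × $22 = $112,266. Book value $405,578.
Year 2: 3,447 × $22 = $75,834. Book value $329,744.
Year 3: 878 × $22 = $19,316. Book value $310,428.
Year 4: 548 × $22 = $12,056. Book value $298,372.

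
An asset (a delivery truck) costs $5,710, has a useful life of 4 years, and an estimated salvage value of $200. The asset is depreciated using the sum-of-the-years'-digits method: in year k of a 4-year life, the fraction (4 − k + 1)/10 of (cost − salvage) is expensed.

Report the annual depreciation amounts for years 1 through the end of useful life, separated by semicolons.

$2,204; $1,653; $1,102; $551

Depreciable base = $5,710 − $200 = $5,510.
Sum of the years' digits = 4+3+2+1 = 10.
Year 1: $5,510 × 4/10 = $2,204. Book value $3,506.
Year 2: $5,510 × 3/10 = $1,653. Book value $1,853.
Year 3: $5,510 × 2/10 = $1,102. Book value $751.
Year 4: $5,510 × 1/10 = $551. Book value $200.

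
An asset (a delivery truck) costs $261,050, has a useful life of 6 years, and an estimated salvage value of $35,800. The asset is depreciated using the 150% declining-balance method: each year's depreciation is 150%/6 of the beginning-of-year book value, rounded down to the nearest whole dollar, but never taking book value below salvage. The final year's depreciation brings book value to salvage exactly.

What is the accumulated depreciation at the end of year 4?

Depreciable base = $261,050 − $35,800 = $225,250.
Year 1: ⌊$261,050 × 150%/6⌋ = $65,262. Book value $195,788.
Year 2: ⌊$195,788 × 150%/6⌋ = $48,947. Book value $146,841.
Year 3: ⌊$146,841 × 150%/6⌋ = $36,710. Book value $110,131.
Year 4: ⌊$110,131 × 150%/6⌋ = $27,532. Book value $82,599.
Accumulated through year 4 = $261,050 − $82,599 = $178,451.

$178,451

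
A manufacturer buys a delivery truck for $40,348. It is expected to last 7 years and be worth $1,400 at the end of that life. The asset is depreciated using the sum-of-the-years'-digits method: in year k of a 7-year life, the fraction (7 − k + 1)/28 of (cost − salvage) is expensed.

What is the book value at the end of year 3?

$15,310

Depreciable base = $40,348 − $1,400 = $38,948.
Sum of the years' digits = 7+6+5+4+3+2+1 = 28.
Year 1: $38,948 × 7/28 = $9,737. Book value $30,611.
Year 2: $38,948 × 6/28 = $8,346. Book value $22,265.
Year 3: $38,948 × 5/28 = $6,955. Book value $15,310.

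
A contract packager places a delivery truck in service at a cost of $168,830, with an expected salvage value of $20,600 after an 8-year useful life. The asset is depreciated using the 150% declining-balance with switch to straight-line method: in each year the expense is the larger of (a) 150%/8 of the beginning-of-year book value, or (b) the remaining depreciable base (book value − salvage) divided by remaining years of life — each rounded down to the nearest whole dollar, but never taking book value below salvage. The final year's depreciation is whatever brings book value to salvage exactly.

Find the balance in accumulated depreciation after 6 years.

Depreciable base = $168,830 − $20,600 = $148,230.
Year 1: DB = ⌊$168,830 × 150%/8⌋ = $31,655; SL = ⌊$148,230/8⌋ = $18,528 → take DB $31,655. Book value $137,175.
Year 2: DB = ⌊$137,175 × 150%/8⌋ = $25,720; SL = ⌊$116,575/7⌋ = $16,653 → take DB $25,720. Book value $111,455.
Year 3: DB = ⌊$111,455 × 150%/8⌋ = $20,897; SL = ⌊$90,855/6⌋ = $15,142 → take DB $20,897. Book value $90,558.
Year 4: DB = ⌊$90,558 × 150%/8⌋ = $16,979; SL = ⌊$69,958/5⌋ = $13,991 → take DB $16,979. Book value $73,579.
Year 5: DB = ⌊$73,579 × 150%/8⌋ = $13,796; SL = ⌊$52,979/4⌋ = $13,244 → take DB $13,796. Book value $59,783.
Year 6: DB = ⌊$59,783 × 150%/8⌋ = $11,209; SL = ⌊$39,183/3⌋ = $13,061 → take SL $13,061. Book value $46,722.
Accumulated through year 6 = $168,830 − $46,722 = $122,108.

$122,108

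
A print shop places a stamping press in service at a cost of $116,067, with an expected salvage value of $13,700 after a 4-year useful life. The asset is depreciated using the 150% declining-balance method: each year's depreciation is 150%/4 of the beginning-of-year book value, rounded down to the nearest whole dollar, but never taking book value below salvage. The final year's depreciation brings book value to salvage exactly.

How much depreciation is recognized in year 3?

Depreciable base = $116,067 − $13,700 = $102,367.
Year 1: ⌊$116,067 × 150%/4⌋ = $43,525. Book value $72,542.
Year 2: ⌊$72,542 × 150%/4⌋ = $27,203. Book value $45,339.
Year 3: ⌊$45,339 × 150%/4⌋ = $17,002. Book value $28,337.

$17,002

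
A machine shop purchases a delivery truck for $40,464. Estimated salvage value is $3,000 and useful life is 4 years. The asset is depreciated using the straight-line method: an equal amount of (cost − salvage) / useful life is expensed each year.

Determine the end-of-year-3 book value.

$12,366

Depreciable base = $40,464 − $3,000 = $37,464.
Annual expense = $37,464 / 4 = $9,366.
End of year 1: book value $31,098.
End of year 2: book value $21,732.
End of year 3: book value $12,366.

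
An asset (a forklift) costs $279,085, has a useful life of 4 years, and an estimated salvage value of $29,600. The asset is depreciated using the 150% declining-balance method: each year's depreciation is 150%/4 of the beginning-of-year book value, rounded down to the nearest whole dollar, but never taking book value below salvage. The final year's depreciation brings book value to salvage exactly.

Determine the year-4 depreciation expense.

Depreciable base = $279,085 − $29,600 = $249,485.
Year 1: ⌊$279,085 × 150%/4⌋ = $104,656. Book value $174,429.
Year 2: ⌊$174,429 × 150%/4⌋ = $65,410. Book value $109,019.
Year 3: ⌊$109,019 × 150%/4⌋ = $40,882. Book value $68,137.
Year 4 (final): $68,137 − $29,600 = $38,537. Book value $29,600.

$38,537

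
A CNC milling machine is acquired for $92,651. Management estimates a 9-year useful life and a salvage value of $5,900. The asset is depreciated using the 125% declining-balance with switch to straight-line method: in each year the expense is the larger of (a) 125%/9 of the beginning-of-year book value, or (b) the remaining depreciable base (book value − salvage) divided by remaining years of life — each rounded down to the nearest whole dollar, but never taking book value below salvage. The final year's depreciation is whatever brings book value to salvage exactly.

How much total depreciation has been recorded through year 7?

$68,997

Depreciable base = $92,651 − $5,900 = $86,751.
Year 1: DB = ⌊$92,651 × 125%/9⌋ = $12,868; SL = ⌊$86,751/9⌋ = $9,639 → take DB $12,868. Book value $79,783.
Year 2: DB = ⌊$79,783 × 125%/9⌋ = $11,080; SL = ⌊$73,883/8⌋ = $9,235 → take DB $11,080. Book value $68,703.
Year 3: DB = ⌊$68,703 × 125%/9⌋ = $9,542; SL = ⌊$62,803/7⌋ = $8,971 → take DB $9,542. Book value $59,161.
Year 4: DB = ⌊$59,161 × 125%/9⌋ = $8,216; SL = ⌊$53,261/6⌋ = $8,876 → take SL $8,876. Book value $50,285.
Year 5: DB = ⌊$50,285 × 125%/9⌋ = $6,984; SL = ⌊$44,385/5⌋ = $8,877 → take SL $8,877. Book value $41,408.
Year 6: DB = ⌊$41,408 × 125%/9⌋ = $5,751; SL = ⌊$35,508/4⌋ = $8,877 → take SL $8,877. Book value $32,531.
Year 7: DB = ⌊$32,531 × 125%/9⌋ = $4,518; SL = ⌊$26,631/3⌋ = $8,877 → take SL $8,877. Book value $23,654.
Accumulated through year 7 = $92,651 − $23,654 = $68,997.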